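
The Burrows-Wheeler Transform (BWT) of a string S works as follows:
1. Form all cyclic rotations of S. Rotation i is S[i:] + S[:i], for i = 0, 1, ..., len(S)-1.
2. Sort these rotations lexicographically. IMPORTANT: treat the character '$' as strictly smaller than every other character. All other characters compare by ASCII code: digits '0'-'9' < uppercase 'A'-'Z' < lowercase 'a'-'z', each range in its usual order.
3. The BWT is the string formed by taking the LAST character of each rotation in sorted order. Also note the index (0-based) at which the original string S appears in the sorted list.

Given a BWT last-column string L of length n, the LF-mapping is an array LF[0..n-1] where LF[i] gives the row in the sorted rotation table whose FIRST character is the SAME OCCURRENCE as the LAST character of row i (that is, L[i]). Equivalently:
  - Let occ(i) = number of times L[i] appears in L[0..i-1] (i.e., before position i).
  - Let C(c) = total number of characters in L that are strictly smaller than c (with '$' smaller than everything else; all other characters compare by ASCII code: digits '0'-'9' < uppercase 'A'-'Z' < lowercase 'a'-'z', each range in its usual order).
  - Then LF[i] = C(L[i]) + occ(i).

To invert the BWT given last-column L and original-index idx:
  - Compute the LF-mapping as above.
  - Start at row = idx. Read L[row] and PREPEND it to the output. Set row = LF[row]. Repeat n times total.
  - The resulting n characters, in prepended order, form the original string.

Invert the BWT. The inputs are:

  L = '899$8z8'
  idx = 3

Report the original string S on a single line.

Answer: 8z9898$

Derivation:
LF mapping: 1 4 5 0 2 6 3
Walk LF starting at row 3, prepending L[row]:
  step 1: row=3, L[3]='$', prepend. Next row=LF[3]=0
  step 2: row=0, L[0]='8', prepend. Next row=LF[0]=1
  step 3: row=1, L[1]='9', prepend. Next row=LF[1]=4
  step 4: row=4, L[4]='8', prepend. Next row=LF[4]=2
  step 5: row=2, L[2]='9', prepend. Next row=LF[2]=5
  step 6: row=5, L[5]='z', prepend. Next row=LF[5]=6
  step 7: row=6, L[6]='8', prepend. Next row=LF[6]=3
Reversed output: 8z9898$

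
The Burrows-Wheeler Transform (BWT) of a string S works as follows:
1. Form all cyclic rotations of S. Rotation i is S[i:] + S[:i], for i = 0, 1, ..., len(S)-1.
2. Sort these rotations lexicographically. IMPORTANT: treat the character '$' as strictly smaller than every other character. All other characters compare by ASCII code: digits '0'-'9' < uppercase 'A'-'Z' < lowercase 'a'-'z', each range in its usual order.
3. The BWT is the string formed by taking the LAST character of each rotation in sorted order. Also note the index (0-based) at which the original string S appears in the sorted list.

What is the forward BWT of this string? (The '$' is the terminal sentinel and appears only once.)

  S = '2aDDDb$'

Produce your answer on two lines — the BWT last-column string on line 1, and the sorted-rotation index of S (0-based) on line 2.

Answer: b$aDD2D
1

Derivation:
All 7 rotations (rotation i = S[i:]+S[:i]):
  rot[0] = 2aDDDb$
  rot[1] = aDDDb$2
  rot[2] = DDDb$2a
  rot[3] = DDb$2aD
  rot[4] = Db$2aDD
  rot[5] = b$2aDDD
  rot[6] = $2aDDDb
Sorted (with $ < everything):
  sorted[0] = $2aDDDb  (last char: 'b')
  sorted[1] = 2aDDDb$  (last char: '$')
  sorted[2] = DDDb$2a  (last char: 'a')
  sorted[3] = DDb$2aD  (last char: 'D')
  sorted[4] = Db$2aDD  (last char: 'D')
  sorted[5] = aDDDb$2  (last char: '2')
  sorted[6] = b$2aDDD  (last char: 'D')
Last column: b$aDD2D
Original string S is at sorted index 1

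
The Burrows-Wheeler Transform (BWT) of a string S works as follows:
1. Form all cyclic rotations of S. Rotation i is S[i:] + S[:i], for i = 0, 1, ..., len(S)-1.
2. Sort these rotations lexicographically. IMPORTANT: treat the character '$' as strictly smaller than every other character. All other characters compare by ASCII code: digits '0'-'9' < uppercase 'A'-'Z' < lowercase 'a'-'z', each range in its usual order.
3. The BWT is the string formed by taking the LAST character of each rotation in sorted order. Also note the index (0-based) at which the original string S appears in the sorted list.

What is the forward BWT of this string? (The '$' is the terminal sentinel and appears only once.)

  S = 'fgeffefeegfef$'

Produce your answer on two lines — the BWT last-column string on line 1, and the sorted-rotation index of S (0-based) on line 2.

Answer: ffffgeeegfe$fe
11

Derivation:
All 14 rotations (rotation i = S[i:]+S[:i]):
  rot[0] = fgeffefeegfef$
  rot[1] = geffefeegfef$f
  rot[2] = effefeegfef$fg
  rot[3] = ffefeegfef$fge
  rot[4] = fefeegfef$fgef
  rot[5] = efeegfef$fgeff
  rot[6] = feegfef$fgeffe
  rot[7] = eegfef$fgeffef
  rot[8] = egfef$fgeffefe
  rot[9] = gfef$fgeffefee
  rot[10] = fef$fgeffefeeg
  rot[11] = ef$fgeffefeegf
  rot[12] = f$fgeffefeegfe
  rot[13] = $fgeffefeegfef
Sorted (with $ < everything):
  sorted[0] = $fgeffefeegfef  (last char: 'f')
  sorted[1] = eegfef$fgeffef  (last char: 'f')
  sorted[2] = ef$fgeffefeegf  (last char: 'f')
  sorted[3] = efeegfef$fgeff  (last char: 'f')
  sorted[4] = effefeegfef$fg  (last char: 'g')
  sorted[5] = egfef$fgeffefe  (last char: 'e')
  sorted[6] = f$fgeffefeegfe  (last char: 'e')
  sorted[7] = feegfef$fgeffe  (last char: 'e')
  sorted[8] = fef$fgeffefeeg  (last char: 'g')
  sorted[9] = fefeegfef$fgef  (last char: 'f')
  sorted[10] = ffefeegfef$fge  (last char: 'e')
  sorted[11] = fgeffefeegfef$  (last char: '$')
  sorted[12] = geffefeegfef$f  (last char: 'f')
  sorted[13] = gfef$fgeffefee  (last char: 'e')
Last column: ffffgeeegfe$fe
Original string S is at sorted index 11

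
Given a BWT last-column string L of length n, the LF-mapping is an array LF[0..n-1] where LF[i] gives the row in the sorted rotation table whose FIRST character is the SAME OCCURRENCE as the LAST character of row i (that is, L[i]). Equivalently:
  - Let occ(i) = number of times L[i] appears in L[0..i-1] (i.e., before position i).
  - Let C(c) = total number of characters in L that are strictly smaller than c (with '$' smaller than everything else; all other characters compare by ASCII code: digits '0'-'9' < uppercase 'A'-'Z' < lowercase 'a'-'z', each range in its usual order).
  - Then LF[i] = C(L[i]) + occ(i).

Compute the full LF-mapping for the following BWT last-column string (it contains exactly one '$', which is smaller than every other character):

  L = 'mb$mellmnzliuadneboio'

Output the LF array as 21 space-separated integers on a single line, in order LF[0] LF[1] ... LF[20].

Answer: 12 2 0 13 5 9 10 14 15 20 11 7 19 1 4 16 6 3 17 8 18

Derivation:
Char counts: '$':1, 'a':1, 'b':2, 'd':1, 'e':2, 'i':2, 'l':3, 'm':3, 'n':2, 'o':2, 'u':1, 'z':1
C (first-col start): C('$')=0, C('a')=1, C('b')=2, C('d')=4, C('e')=5, C('i')=7, C('l')=9, C('m')=12, C('n')=15, C('o')=17, C('u')=19, C('z')=20
L[0]='m': occ=0, LF[0]=C('m')+0=12+0=12
L[1]='b': occ=0, LF[1]=C('b')+0=2+0=2
L[2]='$': occ=0, LF[2]=C('$')+0=0+0=0
L[3]='m': occ=1, LF[3]=C('m')+1=12+1=13
L[4]='e': occ=0, LF[4]=C('e')+0=5+0=5
L[5]='l': occ=0, LF[5]=C('l')+0=9+0=9
L[6]='l': occ=1, LF[6]=C('l')+1=9+1=10
L[7]='m': occ=2, LF[7]=C('m')+2=12+2=14
L[8]='n': occ=0, LF[8]=C('n')+0=15+0=15
L[9]='z': occ=0, LF[9]=C('z')+0=20+0=20
L[10]='l': occ=2, LF[10]=C('l')+2=9+2=11
L[11]='i': occ=0, LF[11]=C('i')+0=7+0=7
L[12]='u': occ=0, LF[12]=C('u')+0=19+0=19
L[13]='a': occ=0, LF[13]=C('a')+0=1+0=1
L[14]='d': occ=0, LF[14]=C('d')+0=4+0=4
L[15]='n': occ=1, LF[15]=C('n')+1=15+1=16
L[16]='e': occ=1, LF[16]=C('e')+1=5+1=6
L[17]='b': occ=1, LF[17]=C('b')+1=2+1=3
L[18]='o': occ=0, LF[18]=C('o')+0=17+0=17
L[19]='i': occ=1, LF[19]=C('i')+1=7+1=8
L[20]='o': occ=1, LF[20]=C('o')+1=17+1=18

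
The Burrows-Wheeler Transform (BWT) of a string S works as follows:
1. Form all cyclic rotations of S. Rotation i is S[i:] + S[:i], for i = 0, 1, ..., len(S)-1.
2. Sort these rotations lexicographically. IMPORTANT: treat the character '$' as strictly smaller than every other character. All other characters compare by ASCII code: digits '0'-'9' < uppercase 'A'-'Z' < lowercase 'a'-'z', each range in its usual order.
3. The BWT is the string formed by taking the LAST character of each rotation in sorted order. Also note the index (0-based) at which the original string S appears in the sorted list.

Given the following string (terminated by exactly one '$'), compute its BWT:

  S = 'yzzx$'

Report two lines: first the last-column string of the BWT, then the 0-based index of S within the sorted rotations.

Answer: xz$zy
2

Derivation:
All 5 rotations (rotation i = S[i:]+S[:i]):
  rot[0] = yzzx$
  rot[1] = zzx$y
  rot[2] = zx$yz
  rot[3] = x$yzz
  rot[4] = $yzzx
Sorted (with $ < everything):
  sorted[0] = $yzzx  (last char: 'x')
  sorted[1] = x$yzz  (last char: 'z')
  sorted[2] = yzzx$  (last char: '$')
  sorted[3] = zx$yz  (last char: 'z')
  sorted[4] = zzx$y  (last char: 'y')
Last column: xz$zy
Original string S is at sorted index 2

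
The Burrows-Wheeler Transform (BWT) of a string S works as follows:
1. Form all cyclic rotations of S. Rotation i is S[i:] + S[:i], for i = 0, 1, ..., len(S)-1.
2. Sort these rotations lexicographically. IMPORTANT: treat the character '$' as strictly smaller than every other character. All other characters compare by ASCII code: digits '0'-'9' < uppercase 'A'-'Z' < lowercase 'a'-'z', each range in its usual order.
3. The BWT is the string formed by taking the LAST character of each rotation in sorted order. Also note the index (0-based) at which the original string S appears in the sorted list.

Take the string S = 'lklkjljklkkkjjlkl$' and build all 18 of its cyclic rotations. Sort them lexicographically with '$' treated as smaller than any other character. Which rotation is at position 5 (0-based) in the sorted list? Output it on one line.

All 18 rotations (rotation i = S[i:]+S[:i]):
  rot[0] = lklkjljklkkkjjlkl$
  rot[1] = klkjljklkkkjjlkl$l
  rot[2] = lkjljklkkkjjlkl$lk
  rot[3] = kjljklkkkjjlkl$lkl
  rot[4] = jljklkkkjjlkl$lklk
  rot[5] = ljklkkkjjlkl$lklkj
  rot[6] = jklkkkjjlkl$lklkjl
  rot[7] = klkkkjjlkl$lklkjlj
  rot[8] = lkkkjjlkl$lklkjljk
  rot[9] = kkkjjlkl$lklkjljkl
  rot[10] = kkjjlkl$lklkjljklk
  rot[11] = kjjlkl$lklkjljklkk
  rot[12] = jjlkl$lklkjljklkkk
  rot[13] = jlkl$lklkjljklkkkj
  rot[14] = lkl$lklkjljklkkkjj
  rot[15] = kl$lklkjljklkkkjjl
  rot[16] = l$lklkjljklkkkjjlk
  rot[17] = $lklkjljklkkkjjlkl
Sorted (with $ < everything):
  sorted[0] = $lklkjljklkkkjjlkl
  sorted[1] = jjlkl$lklkjljklkkk
  sorted[2] = jklkkkjjlkl$lklkjl
  sorted[3] = jljklkkkjjlkl$lklk
  sorted[4] = jlkl$lklkjljklkkkj
  sorted[5] = kjjlkl$lklkjljklkk
  sorted[6] = kjljklkkkjjlkl$lkl
  sorted[7] = kkjjlkl$lklkjljklk
  sorted[8] = kkkjjlkl$lklkjljkl
  sorted[9] = kl$lklkjljklkkkjjl
  sorted[10] = klkjljklkkkjjlkl$l
  sorted[11] = klkkkjjlkl$lklkjlj
  sorted[12] = l$lklkjljklkkkjjlk
  sorted[13] = ljklkkkjjlkl$lklkj
  sorted[14] = lkjljklkkkjjlkl$lk
  sorted[15] = lkkkjjlkl$lklkjljk
  sorted[16] = lkl$lklkjljklkkkjj
  sorted[17] = lklkjljklkkkjjlkl$
sorted[5] = kjjlkl$lklkjljklkk

Answer: kjjlkl$lklkjljklkk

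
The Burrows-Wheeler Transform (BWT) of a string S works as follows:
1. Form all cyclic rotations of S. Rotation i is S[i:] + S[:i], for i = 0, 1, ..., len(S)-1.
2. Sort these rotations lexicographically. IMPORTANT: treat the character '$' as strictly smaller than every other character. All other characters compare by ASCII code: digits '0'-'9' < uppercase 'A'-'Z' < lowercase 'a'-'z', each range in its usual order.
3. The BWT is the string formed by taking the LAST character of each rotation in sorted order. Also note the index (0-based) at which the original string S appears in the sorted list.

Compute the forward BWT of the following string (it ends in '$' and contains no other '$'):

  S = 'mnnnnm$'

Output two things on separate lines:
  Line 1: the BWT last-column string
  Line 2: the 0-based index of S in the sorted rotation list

Answer: mn$nnnm
2

Derivation:
All 7 rotations (rotation i = S[i:]+S[:i]):
  rot[0] = mnnnnm$
  rot[1] = nnnnm$m
  rot[2] = nnnm$mn
  rot[3] = nnm$mnn
  rot[4] = nm$mnnn
  rot[5] = m$mnnnn
  rot[6] = $mnnnnm
Sorted (with $ < everything):
  sorted[0] = $mnnnnm  (last char: 'm')
  sorted[1] = m$mnnnn  (last char: 'n')
  sorted[2] = mnnnnm$  (last char: '$')
  sorted[3] = nm$mnnn  (last char: 'n')
  sorted[4] = nnm$mnn  (last char: 'n')
  sorted[5] = nnnm$mn  (last char: 'n')
  sorted[6] = nnnnm$m  (last char: 'm')
Last column: mn$nnnm
Original string S is at sorted index 2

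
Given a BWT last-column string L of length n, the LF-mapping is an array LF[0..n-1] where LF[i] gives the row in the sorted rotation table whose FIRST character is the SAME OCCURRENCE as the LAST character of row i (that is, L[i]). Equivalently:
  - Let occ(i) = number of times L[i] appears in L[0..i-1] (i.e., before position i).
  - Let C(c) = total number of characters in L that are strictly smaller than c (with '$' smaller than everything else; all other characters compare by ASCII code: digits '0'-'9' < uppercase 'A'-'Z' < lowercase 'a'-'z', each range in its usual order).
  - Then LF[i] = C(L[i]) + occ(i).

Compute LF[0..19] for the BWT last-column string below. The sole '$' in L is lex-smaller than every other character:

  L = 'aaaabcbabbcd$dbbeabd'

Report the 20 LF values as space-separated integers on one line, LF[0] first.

Char counts: '$':1, 'a':6, 'b':7, 'c':2, 'd':3, 'e':1
C (first-col start): C('$')=0, C('a')=1, C('b')=7, C('c')=14, C('d')=16, C('e')=19
L[0]='a': occ=0, LF[0]=C('a')+0=1+0=1
L[1]='a': occ=1, LF[1]=C('a')+1=1+1=2
L[2]='a': occ=2, LF[2]=C('a')+2=1+2=3
L[3]='a': occ=3, LF[3]=C('a')+3=1+3=4
L[4]='b': occ=0, LF[4]=C('b')+0=7+0=7
L[5]='c': occ=0, LF[5]=C('c')+0=14+0=14
L[6]='b': occ=1, LF[6]=C('b')+1=7+1=8
L[7]='a': occ=4, LF[7]=C('a')+4=1+4=5
L[8]='b': occ=2, LF[8]=C('b')+2=7+2=9
L[9]='b': occ=3, LF[9]=C('b')+3=7+3=10
L[10]='c': occ=1, LF[10]=C('c')+1=14+1=15
L[11]='d': occ=0, LF[11]=C('d')+0=16+0=16
L[12]='$': occ=0, LF[12]=C('$')+0=0+0=0
L[13]='d': occ=1, LF[13]=C('d')+1=16+1=17
L[14]='b': occ=4, LF[14]=C('b')+4=7+4=11
L[15]='b': occ=5, LF[15]=C('b')+5=7+5=12
L[16]='e': occ=0, LF[16]=C('e')+0=19+0=19
L[17]='a': occ=5, LF[17]=C('a')+5=1+5=6
L[18]='b': occ=6, LF[18]=C('b')+6=7+6=13
L[19]='d': occ=2, LF[19]=C('d')+2=16+2=18

Answer: 1 2 3 4 7 14 8 5 9 10 15 16 0 17 11 12 19 6 13 18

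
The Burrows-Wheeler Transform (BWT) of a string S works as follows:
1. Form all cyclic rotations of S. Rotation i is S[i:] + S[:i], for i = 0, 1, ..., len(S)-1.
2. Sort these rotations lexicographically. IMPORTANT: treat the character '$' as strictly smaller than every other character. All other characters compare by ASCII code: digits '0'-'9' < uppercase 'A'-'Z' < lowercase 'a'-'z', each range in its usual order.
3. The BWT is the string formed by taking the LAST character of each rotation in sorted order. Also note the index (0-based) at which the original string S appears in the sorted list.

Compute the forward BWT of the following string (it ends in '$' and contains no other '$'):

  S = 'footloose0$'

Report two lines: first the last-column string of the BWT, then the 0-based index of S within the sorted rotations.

Answer: 0es$tlfoooo
3

Derivation:
All 11 rotations (rotation i = S[i:]+S[:i]):
  rot[0] = footloose0$
  rot[1] = ootloose0$f
  rot[2] = otloose0$fo
  rot[3] = tloose0$foo
  rot[4] = loose0$foot
  rot[5] = oose0$footl
  rot[6] = ose0$footlo
  rot[7] = se0$footloo
  rot[8] = e0$footloos
  rot[9] = 0$footloose
  rot[10] = $footloose0
Sorted (with $ < everything):
  sorted[0] = $footloose0  (last char: '0')
  sorted[1] = 0$footloose  (last char: 'e')
  sorted[2] = e0$footloos  (last char: 's')
  sorted[3] = footloose0$  (last char: '$')
  sorted[4] = loose0$foot  (last char: 't')
  sorted[5] = oose0$footl  (last char: 'l')
  sorted[6] = ootloose0$f  (last char: 'f')
  sorted[7] = ose0$footlo  (last char: 'o')
  sorted[8] = otloose0$fo  (last char: 'o')
  sorted[9] = se0$footloo  (last char: 'o')
  sorted[10] = tloose0$foo  (last char: 'o')
Last column: 0es$tlfoooo
Original string S is at sorted index 3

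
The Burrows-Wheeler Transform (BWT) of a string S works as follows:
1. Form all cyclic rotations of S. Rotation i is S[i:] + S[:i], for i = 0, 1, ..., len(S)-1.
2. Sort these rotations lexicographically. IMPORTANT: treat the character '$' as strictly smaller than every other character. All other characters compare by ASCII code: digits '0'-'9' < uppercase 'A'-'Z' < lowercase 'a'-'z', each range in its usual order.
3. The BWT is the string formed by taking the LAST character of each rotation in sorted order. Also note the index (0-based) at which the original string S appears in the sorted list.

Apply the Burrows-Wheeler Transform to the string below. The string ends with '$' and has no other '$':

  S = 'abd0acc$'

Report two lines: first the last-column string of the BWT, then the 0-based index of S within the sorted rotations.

Answer: cd$0acab
2

Derivation:
All 8 rotations (rotation i = S[i:]+S[:i]):
  rot[0] = abd0acc$
  rot[1] = bd0acc$a
  rot[2] = d0acc$ab
  rot[3] = 0acc$abd
  rot[4] = acc$abd0
  rot[5] = cc$abd0a
  rot[6] = c$abd0ac
  rot[7] = $abd0acc
Sorted (with $ < everything):
  sorted[0] = $abd0acc  (last char: 'c')
  sorted[1] = 0acc$abd  (last char: 'd')
  sorted[2] = abd0acc$  (last char: '$')
  sorted[3] = acc$abd0  (last char: '0')
  sorted[4] = bd0acc$a  (last char: 'a')
  sorted[5] = c$abd0ac  (last char: 'c')
  sorted[6] = cc$abd0a  (last char: 'a')
  sorted[7] = d0acc$ab  (last char: 'b')
Last column: cd$0acab
Original string S is at sorted index 2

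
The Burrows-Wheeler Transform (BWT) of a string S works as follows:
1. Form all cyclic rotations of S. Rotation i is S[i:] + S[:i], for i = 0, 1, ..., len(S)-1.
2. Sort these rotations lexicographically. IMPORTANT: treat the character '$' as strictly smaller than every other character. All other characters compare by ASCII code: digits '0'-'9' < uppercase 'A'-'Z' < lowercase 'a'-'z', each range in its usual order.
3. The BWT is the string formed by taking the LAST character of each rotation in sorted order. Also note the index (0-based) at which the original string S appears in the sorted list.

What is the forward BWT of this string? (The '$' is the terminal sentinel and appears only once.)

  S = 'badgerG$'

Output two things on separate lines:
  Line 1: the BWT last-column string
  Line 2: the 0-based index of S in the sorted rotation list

All 8 rotations (rotation i = S[i:]+S[:i]):
  rot[0] = badgerG$
  rot[1] = adgerG$b
  rot[2] = dgerG$ba
  rot[3] = gerG$bad
  rot[4] = erG$badg
  rot[5] = rG$badge
  rot[6] = G$badger
  rot[7] = $badgerG
Sorted (with $ < everything):
  sorted[0] = $badgerG  (last char: 'G')
  sorted[1] = G$badger  (last char: 'r')
  sorted[2] = adgerG$b  (last char: 'b')
  sorted[3] = badgerG$  (last char: '$')
  sorted[4] = dgerG$ba  (last char: 'a')
  sorted[5] = erG$badg  (last char: 'g')
  sorted[6] = gerG$bad  (last char: 'd')
  sorted[7] = rG$badge  (last char: 'e')
Last column: Grb$agde
Original string S is at sorted index 3

Answer: Grb$agde
3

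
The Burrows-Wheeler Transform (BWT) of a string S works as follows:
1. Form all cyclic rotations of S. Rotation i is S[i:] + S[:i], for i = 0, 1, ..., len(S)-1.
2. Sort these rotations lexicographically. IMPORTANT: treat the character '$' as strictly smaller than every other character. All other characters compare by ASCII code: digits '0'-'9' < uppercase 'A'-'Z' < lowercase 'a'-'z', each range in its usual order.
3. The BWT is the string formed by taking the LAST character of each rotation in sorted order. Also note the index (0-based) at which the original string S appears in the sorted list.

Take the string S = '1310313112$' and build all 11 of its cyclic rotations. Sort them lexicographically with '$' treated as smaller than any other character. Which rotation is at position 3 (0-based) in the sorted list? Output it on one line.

All 11 rotations (rotation i = S[i:]+S[:i]):
  rot[0] = 1310313112$
  rot[1] = 310313112$1
  rot[2] = 10313112$13
  rot[3] = 0313112$131
  rot[4] = 313112$1310
  rot[5] = 13112$13103
  rot[6] = 3112$131031
  rot[7] = 112$1310313
  rot[8] = 12$13103131
  rot[9] = 2$131031311
  rot[10] = $1310313112
Sorted (with $ < everything):
  sorted[0] = $1310313112
  sorted[1] = 0313112$131
  sorted[2] = 10313112$13
  sorted[3] = 112$1310313
  sorted[4] = 12$13103131
  sorted[5] = 1310313112$
  sorted[6] = 13112$13103
  sorted[7] = 2$131031311
  sorted[8] = 310313112$1
  sorted[9] = 3112$131031
  sorted[10] = 313112$1310
sorted[3] = 112$1310313

Answer: 112$1310313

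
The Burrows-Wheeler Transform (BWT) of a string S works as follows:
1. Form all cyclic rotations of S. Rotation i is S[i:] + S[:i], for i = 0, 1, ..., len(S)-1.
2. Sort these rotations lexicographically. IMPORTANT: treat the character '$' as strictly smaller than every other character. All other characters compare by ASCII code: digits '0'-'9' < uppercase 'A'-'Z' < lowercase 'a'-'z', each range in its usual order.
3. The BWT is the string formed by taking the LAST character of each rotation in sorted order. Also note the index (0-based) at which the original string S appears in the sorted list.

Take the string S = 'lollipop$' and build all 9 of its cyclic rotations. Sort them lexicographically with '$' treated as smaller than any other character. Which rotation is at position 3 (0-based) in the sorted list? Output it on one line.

Answer: llipop$lo

Derivation:
All 9 rotations (rotation i = S[i:]+S[:i]):
  rot[0] = lollipop$
  rot[1] = ollipop$l
  rot[2] = llipop$lo
  rot[3] = lipop$lol
  rot[4] = ipop$loll
  rot[5] = pop$lolli
  rot[6] = op$lollip
  rot[7] = p$lollipo
  rot[8] = $lollipop
Sorted (with $ < everything):
  sorted[0] = $lollipop
  sorted[1] = ipop$loll
  sorted[2] = lipop$lol
  sorted[3] = llipop$lo
  sorted[4] = lollipop$
  sorted[5] = ollipop$l
  sorted[6] = op$lollip
  sorted[7] = p$lollipo
  sorted[8] = pop$lolli
sorted[3] = llipop$lo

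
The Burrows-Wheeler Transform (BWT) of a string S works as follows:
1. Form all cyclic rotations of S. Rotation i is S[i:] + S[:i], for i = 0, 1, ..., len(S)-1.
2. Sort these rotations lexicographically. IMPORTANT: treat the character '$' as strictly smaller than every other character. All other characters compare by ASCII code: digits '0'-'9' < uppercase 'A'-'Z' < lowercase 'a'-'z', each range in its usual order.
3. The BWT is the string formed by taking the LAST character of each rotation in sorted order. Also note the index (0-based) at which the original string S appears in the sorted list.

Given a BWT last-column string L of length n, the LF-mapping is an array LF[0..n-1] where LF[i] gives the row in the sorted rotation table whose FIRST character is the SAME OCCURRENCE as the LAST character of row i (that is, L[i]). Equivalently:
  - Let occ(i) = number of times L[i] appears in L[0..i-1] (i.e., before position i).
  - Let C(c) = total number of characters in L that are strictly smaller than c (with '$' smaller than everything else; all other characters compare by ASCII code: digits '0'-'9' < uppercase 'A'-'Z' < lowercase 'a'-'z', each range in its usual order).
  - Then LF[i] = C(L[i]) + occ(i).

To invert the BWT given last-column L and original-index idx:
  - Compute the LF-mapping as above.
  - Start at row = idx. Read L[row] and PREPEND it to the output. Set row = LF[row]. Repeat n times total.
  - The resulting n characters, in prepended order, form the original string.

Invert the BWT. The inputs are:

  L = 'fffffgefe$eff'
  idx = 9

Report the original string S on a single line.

Answer: ffeffgfefeff$

Derivation:
LF mapping: 4 5 6 7 8 12 1 9 2 0 3 10 11
Walk LF starting at row 9, prepending L[row]:
  step 1: row=9, L[9]='$', prepend. Next row=LF[9]=0
  step 2: row=0, L[0]='f', prepend. Next row=LF[0]=4
  step 3: row=4, L[4]='f', prepend. Next row=LF[4]=8
  step 4: row=8, L[8]='e', prepend. Next row=LF[8]=2
  step 5: row=2, L[2]='f', prepend. Next row=LF[2]=6
  step 6: row=6, L[6]='e', prepend. Next row=LF[6]=1
  step 7: row=1, L[1]='f', prepend. Next row=LF[1]=5
  step 8: row=5, L[5]='g', prepend. Next row=LF[5]=12
  step 9: row=12, L[12]='f', prepend. Next row=LF[12]=11
  step 10: row=11, L[11]='f', prepend. Next row=LF[11]=10
  step 11: row=10, L[10]='e', prepend. Next row=LF[10]=3
  step 12: row=3, L[3]='f', prepend. Next row=LF[3]=7
  step 13: row=7, L[7]='f', prepend. Next row=LF[7]=9
Reversed output: ffeffgfefeff$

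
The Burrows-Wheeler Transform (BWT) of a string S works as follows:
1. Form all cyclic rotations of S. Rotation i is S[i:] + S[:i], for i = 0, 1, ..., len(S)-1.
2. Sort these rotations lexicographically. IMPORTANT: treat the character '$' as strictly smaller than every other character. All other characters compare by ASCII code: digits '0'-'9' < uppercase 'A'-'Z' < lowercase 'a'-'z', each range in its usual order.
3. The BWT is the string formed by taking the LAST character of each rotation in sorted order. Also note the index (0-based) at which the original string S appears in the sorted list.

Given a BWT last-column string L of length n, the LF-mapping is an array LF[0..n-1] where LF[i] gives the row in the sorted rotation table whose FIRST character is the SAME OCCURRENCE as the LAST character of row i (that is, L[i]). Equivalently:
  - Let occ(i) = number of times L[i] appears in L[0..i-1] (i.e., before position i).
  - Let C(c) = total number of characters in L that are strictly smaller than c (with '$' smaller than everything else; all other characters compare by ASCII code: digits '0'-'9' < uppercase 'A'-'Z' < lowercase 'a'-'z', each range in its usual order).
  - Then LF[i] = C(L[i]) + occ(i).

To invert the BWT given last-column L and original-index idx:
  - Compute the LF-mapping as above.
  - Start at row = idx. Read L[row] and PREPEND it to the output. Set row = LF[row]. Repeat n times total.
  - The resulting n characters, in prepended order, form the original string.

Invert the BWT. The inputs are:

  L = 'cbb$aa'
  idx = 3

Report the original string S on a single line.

LF mapping: 5 3 4 0 1 2
Walk LF starting at row 3, prepending L[row]:
  step 1: row=3, L[3]='$', prepend. Next row=LF[3]=0
  step 2: row=0, L[0]='c', prepend. Next row=LF[0]=5
  step 3: row=5, L[5]='a', prepend. Next row=LF[5]=2
  step 4: row=2, L[2]='b', prepend. Next row=LF[2]=4
  step 5: row=4, L[4]='a', prepend. Next row=LF[4]=1
  step 6: row=1, L[1]='b', prepend. Next row=LF[1]=3
Reversed output: babac$

Answer: babac$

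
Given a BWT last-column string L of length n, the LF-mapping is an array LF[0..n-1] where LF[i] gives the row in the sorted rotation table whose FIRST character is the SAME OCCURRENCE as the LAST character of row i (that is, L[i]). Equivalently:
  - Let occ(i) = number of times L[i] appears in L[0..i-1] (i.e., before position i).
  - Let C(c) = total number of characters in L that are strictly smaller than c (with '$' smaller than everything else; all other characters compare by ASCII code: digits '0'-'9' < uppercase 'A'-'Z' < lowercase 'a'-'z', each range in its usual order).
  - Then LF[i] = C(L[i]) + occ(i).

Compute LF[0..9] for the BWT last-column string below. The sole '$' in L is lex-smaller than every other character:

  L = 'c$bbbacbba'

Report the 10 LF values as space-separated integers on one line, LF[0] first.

Char counts: '$':1, 'a':2, 'b':5, 'c':2
C (first-col start): C('$')=0, C('a')=1, C('b')=3, C('c')=8
L[0]='c': occ=0, LF[0]=C('c')+0=8+0=8
L[1]='$': occ=0, LF[1]=C('$')+0=0+0=0
L[2]='b': occ=0, LF[2]=C('b')+0=3+0=3
L[3]='b': occ=1, LF[3]=C('b')+1=3+1=4
L[4]='b': occ=2, LF[4]=C('b')+2=3+2=5
L[5]='a': occ=0, LF[5]=C('a')+0=1+0=1
L[6]='c': occ=1, LF[6]=C('c')+1=8+1=9
L[7]='b': occ=3, LF[7]=C('b')+3=3+3=6
L[8]='b': occ=4, LF[8]=C('b')+4=3+4=7
L[9]='a': occ=1, LF[9]=C('a')+1=1+1=2

Answer: 8 0 3 4 5 1 9 6 7 2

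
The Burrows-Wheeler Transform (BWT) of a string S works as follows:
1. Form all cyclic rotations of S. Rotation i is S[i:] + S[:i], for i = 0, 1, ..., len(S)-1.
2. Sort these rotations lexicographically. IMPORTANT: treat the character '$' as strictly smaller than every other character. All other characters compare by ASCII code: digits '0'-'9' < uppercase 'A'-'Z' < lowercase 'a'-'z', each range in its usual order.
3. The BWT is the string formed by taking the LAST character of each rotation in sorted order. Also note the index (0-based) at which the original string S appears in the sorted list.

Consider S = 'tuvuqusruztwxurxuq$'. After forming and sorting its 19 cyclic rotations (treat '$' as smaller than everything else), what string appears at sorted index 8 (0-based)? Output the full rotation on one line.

Answer: uq$tuvuqusruztwxurx

Derivation:
All 19 rotations (rotation i = S[i:]+S[:i]):
  rot[0] = tuvuqusruztwxurxuq$
  rot[1] = uvuqusruztwxurxuq$t
  rot[2] = vuqusruztwxurxuq$tu
  rot[3] = uqusruztwxurxuq$tuv
  rot[4] = qusruztwxurxuq$tuvu
  rot[5] = usruztwxurxuq$tuvuq
  rot[6] = sruztwxurxuq$tuvuqu
  rot[7] = ruztwxurxuq$tuvuqus
  rot[8] = uztwxurxuq$tuvuqusr
  rot[9] = ztwxurxuq$tuvuqusru
  rot[10] = twxurxuq$tuvuqusruz
  rot[11] = wxurxuq$tuvuqusruzt
  rot[12] = xurxuq$tuvuqusruztw
  rot[13] = urxuq$tuvuqusruztwx
  rot[14] = rxuq$tuvuqusruztwxu
  rot[15] = xuq$tuvuqusruztwxur
  rot[16] = uq$tuvuqusruztwxurx
  rot[17] = q$tuvuqusruztwxurxu
  rot[18] = $tuvuqusruztwxurxuq
Sorted (with $ < everything):
  sorted[0] = $tuvuqusruztwxurxuq
  sorted[1] = q$tuvuqusruztwxurxu
  sorted[2] = qusruztwxurxuq$tuvu
  sorted[3] = ruztwxurxuq$tuvuqus
  sorted[4] = rxuq$tuvuqusruztwxu
  sorted[5] = sruztwxurxuq$tuvuqu
  sorted[6] = tuvuqusruztwxurxuq$
  sorted[7] = twxurxuq$tuvuqusruz
  sorted[8] = uq$tuvuqusruztwxurx
  sorted[9] = uqusruztwxurxuq$tuv
  sorted[10] = urxuq$tuvuqusruztwx
  sorted[11] = usruztwxurxuq$tuvuq
  sorted[12] = uvuqusruztwxurxuq$t
  sorted[13] = uztwxurxuq$tuvuqusr
  sorted[14] = vuqusruztwxurxuq$tu
  sorted[15] = wxurxuq$tuvuqusruzt
  sorted[16] = xuq$tuvuqusruztwxur
  sorted[17] = xurxuq$tuvuqusruztw
  sorted[18] = ztwxurxuq$tuvuqusru
sorted[8] = uq$tuvuqusruztwxurx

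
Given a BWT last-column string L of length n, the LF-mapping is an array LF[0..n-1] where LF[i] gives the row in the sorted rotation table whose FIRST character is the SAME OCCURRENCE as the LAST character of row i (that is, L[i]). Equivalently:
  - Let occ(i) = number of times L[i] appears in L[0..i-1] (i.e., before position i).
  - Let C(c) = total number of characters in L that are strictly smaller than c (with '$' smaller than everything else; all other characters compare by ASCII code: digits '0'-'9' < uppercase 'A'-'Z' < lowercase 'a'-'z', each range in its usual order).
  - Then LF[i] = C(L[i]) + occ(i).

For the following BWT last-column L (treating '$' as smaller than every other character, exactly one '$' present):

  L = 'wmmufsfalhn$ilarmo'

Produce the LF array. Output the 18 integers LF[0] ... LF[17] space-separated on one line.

Char counts: '$':1, 'a':2, 'f':2, 'h':1, 'i':1, 'l':2, 'm':3, 'n':1, 'o':1, 'r':1, 's':1, 'u':1, 'w':1
C (first-col start): C('$')=0, C('a')=1, C('f')=3, C('h')=5, C('i')=6, C('l')=7, C('m')=9, C('n')=12, C('o')=13, C('r')=14, C('s')=15, C('u')=16, C('w')=17
L[0]='w': occ=0, LF[0]=C('w')+0=17+0=17
L[1]='m': occ=0, LF[1]=C('m')+0=9+0=9
L[2]='m': occ=1, LF[2]=C('m')+1=9+1=10
L[3]='u': occ=0, LF[3]=C('u')+0=16+0=16
L[4]='f': occ=0, LF[4]=C('f')+0=3+0=3
L[5]='s': occ=0, LF[5]=C('s')+0=15+0=15
L[6]='f': occ=1, LF[6]=C('f')+1=3+1=4
L[7]='a': occ=0, LF[7]=C('a')+0=1+0=1
L[8]='l': occ=0, LF[8]=C('l')+0=7+0=7
L[9]='h': occ=0, LF[9]=C('h')+0=5+0=5
L[10]='n': occ=0, LF[10]=C('n')+0=12+0=12
L[11]='$': occ=0, LF[11]=C('$')+0=0+0=0
L[12]='i': occ=0, LF[12]=C('i')+0=6+0=6
L[13]='l': occ=1, LF[13]=C('l')+1=7+1=8
L[14]='a': occ=1, LF[14]=C('a')+1=1+1=2
L[15]='r': occ=0, LF[15]=C('r')+0=14+0=14
L[16]='m': occ=2, LF[16]=C('m')+2=9+2=11
L[17]='o': occ=0, LF[17]=C('o')+0=13+0=13

Answer: 17 9 10 16 3 15 4 1 7 5 12 0 6 8 2 14 11 13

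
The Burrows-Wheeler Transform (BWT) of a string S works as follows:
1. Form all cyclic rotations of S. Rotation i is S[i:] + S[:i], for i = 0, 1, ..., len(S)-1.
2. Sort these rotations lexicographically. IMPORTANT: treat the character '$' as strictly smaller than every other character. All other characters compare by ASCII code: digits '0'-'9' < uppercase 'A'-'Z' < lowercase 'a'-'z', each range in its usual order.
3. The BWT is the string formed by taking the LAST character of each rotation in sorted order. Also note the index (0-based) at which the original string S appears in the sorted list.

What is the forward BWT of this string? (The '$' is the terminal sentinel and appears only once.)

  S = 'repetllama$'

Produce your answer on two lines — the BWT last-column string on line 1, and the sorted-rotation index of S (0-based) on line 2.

All 11 rotations (rotation i = S[i:]+S[:i]):
  rot[0] = repetllama$
  rot[1] = epetllama$r
  rot[2] = petllama$re
  rot[3] = etllama$rep
  rot[4] = tllama$repe
  rot[5] = llama$repet
  rot[6] = lama$repetl
  rot[7] = ama$repetll
  rot[8] = ma$repetlla
  rot[9] = a$repetllam
  rot[10] = $repetllama
Sorted (with $ < everything):
  sorted[0] = $repetllama  (last char: 'a')
  sorted[1] = a$repetllam  (last char: 'm')
  sorted[2] = ama$repetll  (last char: 'l')
  sorted[3] = epetllama$r  (last char: 'r')
  sorted[4] = etllama$rep  (last char: 'p')
  sorted[5] = lama$repetl  (last char: 'l')
  sorted[6] = llama$repet  (last char: 't')
  sorted[7] = ma$repetlla  (last char: 'a')
  sorted[8] = petllama$re  (last char: 'e')
  sorted[9] = repetllama$  (last char: '$')
  sorted[10] = tllama$repe  (last char: 'e')
Last column: amlrpltae$e
Original string S is at sorted index 9

Answer: amlrpltae$e
9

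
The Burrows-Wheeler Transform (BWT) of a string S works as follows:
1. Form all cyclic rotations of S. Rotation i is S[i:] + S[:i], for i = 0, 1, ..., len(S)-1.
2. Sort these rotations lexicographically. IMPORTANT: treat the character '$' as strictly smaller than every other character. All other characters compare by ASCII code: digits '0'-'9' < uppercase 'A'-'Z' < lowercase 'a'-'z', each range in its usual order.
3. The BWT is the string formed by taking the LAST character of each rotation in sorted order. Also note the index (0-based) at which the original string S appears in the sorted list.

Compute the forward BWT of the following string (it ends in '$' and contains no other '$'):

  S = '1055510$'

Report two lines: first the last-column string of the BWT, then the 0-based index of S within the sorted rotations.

Answer: 0115$550
4

Derivation:
All 8 rotations (rotation i = S[i:]+S[:i]):
  rot[0] = 1055510$
  rot[1] = 055510$1
  rot[2] = 55510$10
  rot[3] = 5510$105
  rot[4] = 510$1055
  rot[5] = 10$10555
  rot[6] = 0$105551
  rot[7] = $1055510
Sorted (with $ < everything):
  sorted[0] = $1055510  (last char: '0')
  sorted[1] = 0$105551  (last char: '1')
  sorted[2] = 055510$1  (last char: '1')
  sorted[3] = 10$10555  (last char: '5')
  sorted[4] = 1055510$  (last char: '$')
  sorted[5] = 510$1055  (last char: '5')
  sorted[6] = 5510$105  (last char: '5')
  sorted[7] = 55510$10  (last char: '0')
Last column: 0115$550
Original string S is at sorted index 4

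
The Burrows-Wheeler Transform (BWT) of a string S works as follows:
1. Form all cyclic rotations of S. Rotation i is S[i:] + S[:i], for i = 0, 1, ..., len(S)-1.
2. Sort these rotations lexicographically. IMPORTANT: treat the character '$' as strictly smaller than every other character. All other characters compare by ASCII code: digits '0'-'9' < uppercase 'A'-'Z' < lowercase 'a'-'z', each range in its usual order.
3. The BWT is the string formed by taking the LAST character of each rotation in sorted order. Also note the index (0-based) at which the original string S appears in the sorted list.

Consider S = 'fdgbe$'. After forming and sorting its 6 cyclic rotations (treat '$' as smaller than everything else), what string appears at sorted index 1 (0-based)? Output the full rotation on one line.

All 6 rotations (rotation i = S[i:]+S[:i]):
  rot[0] = fdgbe$
  rot[1] = dgbe$f
  rot[2] = gbe$fd
  rot[3] = be$fdg
  rot[4] = e$fdgb
  rot[5] = $fdgbe
Sorted (with $ < everything):
  sorted[0] = $fdgbe
  sorted[1] = be$fdg
  sorted[2] = dgbe$f
  sorted[3] = e$fdgb
  sorted[4] = fdgbe$
  sorted[5] = gbe$fd
sorted[1] = be$fdg

Answer: be$fdg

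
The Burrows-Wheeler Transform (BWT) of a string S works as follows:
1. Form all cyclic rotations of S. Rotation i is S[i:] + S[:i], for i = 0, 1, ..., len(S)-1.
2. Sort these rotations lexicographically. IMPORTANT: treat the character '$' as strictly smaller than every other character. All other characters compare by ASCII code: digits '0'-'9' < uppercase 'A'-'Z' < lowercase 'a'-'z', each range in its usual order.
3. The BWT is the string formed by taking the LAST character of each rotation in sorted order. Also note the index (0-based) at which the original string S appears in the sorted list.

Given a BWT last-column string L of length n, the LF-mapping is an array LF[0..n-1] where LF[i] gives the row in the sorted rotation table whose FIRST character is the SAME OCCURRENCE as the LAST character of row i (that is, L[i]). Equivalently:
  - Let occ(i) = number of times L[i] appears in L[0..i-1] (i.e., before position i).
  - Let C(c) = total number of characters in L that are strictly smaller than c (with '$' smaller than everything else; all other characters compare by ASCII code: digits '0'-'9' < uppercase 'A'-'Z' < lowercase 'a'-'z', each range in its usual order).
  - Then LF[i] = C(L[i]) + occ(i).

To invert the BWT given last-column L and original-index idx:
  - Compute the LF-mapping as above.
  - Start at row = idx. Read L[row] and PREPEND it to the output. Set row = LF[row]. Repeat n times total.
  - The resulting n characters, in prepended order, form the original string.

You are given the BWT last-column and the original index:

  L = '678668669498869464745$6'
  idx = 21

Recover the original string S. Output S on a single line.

Answer: 9664859648684786697466$

Derivation:
LF mapping: 6 14 16 7 8 17 9 10 20 1 21 18 19 11 22 2 12 3 15 4 5 0 13
Walk LF starting at row 21, prepending L[row]:
  step 1: row=21, L[21]='$', prepend. Next row=LF[21]=0
  step 2: row=0, L[0]='6', prepend. Next row=LF[0]=6
  step 3: row=6, L[6]='6', prepend. Next row=LF[6]=9
  step 4: row=9, L[9]='4', prepend. Next row=LF[9]=1
  step 5: row=1, L[1]='7', prepend. Next row=LF[1]=14
  step 6: row=14, L[14]='9', prepend. Next row=LF[14]=22
  step 7: row=22, L[22]='6', prepend. Next row=LF[22]=13
  step 8: row=13, L[13]='6', prepend. Next row=LF[13]=11
  step 9: row=11, L[11]='8', prepend. Next row=LF[11]=18
  step 10: row=18, L[18]='7', prepend. Next row=LF[18]=15
  step 11: row=15, L[15]='4', prepend. Next row=LF[15]=2
  step 12: row=2, L[2]='8', prepend. Next row=LF[2]=16
  step 13: row=16, L[16]='6', prepend. Next row=LF[16]=12
  step 14: row=12, L[12]='8', prepend. Next row=LF[12]=19
  step 15: row=19, L[19]='4', prepend. Next row=LF[19]=4
  step 16: row=4, L[4]='6', prepend. Next row=LF[4]=8
  step 17: row=8, L[8]='9', prepend. Next row=LF[8]=20
  step 18: row=20, L[20]='5', prepend. Next row=LF[20]=5
  step 19: row=5, L[5]='8', prepend. Next row=LF[5]=17
  step 20: row=17, L[17]='4', prepend. Next row=LF[17]=3
  step 21: row=3, L[3]='6', prepend. Next row=LF[3]=7
  step 22: row=7, L[7]='6', prepend. Next row=LF[7]=10
  step 23: row=10, L[10]='9', prepend. Next row=LF[10]=21
Reversed output: 9664859648684786697466$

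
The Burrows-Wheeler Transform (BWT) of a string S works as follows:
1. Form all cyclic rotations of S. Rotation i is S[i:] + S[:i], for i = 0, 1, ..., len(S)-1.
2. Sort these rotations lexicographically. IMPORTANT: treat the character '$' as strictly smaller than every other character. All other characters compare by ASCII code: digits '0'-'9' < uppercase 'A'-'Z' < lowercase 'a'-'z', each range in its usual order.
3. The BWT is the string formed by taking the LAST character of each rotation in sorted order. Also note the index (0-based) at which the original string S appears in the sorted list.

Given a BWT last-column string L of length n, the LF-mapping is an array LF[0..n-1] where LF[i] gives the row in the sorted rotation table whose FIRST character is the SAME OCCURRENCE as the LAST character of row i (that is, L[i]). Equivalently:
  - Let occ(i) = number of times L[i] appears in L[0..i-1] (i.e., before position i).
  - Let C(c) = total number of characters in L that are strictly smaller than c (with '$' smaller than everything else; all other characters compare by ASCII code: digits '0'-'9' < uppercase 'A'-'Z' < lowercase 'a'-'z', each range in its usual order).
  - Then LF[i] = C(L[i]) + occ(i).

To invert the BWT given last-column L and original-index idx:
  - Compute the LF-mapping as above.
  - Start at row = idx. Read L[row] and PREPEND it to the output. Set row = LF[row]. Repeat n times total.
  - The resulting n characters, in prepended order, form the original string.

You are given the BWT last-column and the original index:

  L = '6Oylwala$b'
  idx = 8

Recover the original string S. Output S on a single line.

LF mapping: 1 2 9 6 8 3 7 4 0 5
Walk LF starting at row 8, prepending L[row]:
  step 1: row=8, L[8]='$', prepend. Next row=LF[8]=0
  step 2: row=0, L[0]='6', prepend. Next row=LF[0]=1
  step 3: row=1, L[1]='O', prepend. Next row=LF[1]=2
  step 4: row=2, L[2]='y', prepend. Next row=LF[2]=9
  step 5: row=9, L[9]='b', prepend. Next row=LF[9]=5
  step 6: row=5, L[5]='a', prepend. Next row=LF[5]=3
  step 7: row=3, L[3]='l', prepend. Next row=LF[3]=6
  step 8: row=6, L[6]='l', prepend. Next row=LF[6]=7
  step 9: row=7, L[7]='a', prepend. Next row=LF[7]=4
  step 10: row=4, L[4]='w', prepend. Next row=LF[4]=8
Reversed output: wallabyO6$

Answer: wallabyO6$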